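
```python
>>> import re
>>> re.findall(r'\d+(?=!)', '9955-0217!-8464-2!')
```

['0217', '2']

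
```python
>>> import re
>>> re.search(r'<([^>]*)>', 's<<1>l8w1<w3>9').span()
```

`re.search` tries every starting position until one works.
The match spans [1:5] → '<<1>'.
Captured: group 1 = '<1'.

(1, 5)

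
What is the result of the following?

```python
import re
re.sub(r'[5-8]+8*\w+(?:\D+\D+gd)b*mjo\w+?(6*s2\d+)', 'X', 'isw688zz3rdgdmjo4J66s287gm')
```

This matches one or more of a character in [5-8], then zero or more of a literal '8', then one or more of a word character; then one or more of a non-digit, then one or more of a non-digit, then the literal 'gd' (non-capturing group); then zero or more of the literal 'b', then the literal 'mjo'; then one or more of a word character (lazy); then zero or more of the literal '6', then the literal 's2', then one or more of a digit (captured).
Matches: at [3:24] → '688zz3rdgdmjo4J66s287'.
`sub` substitutes 'X' at each match site.

'iswXgm'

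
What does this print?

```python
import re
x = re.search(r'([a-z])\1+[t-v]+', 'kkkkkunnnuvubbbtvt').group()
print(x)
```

A backreference is literal: `\1` must see the identical characters the first group matched.
`re.search` tries every starting position until one works.
The match spans [0:6] → 'kkkkku'.
Captured: group 1 = 'k'.

kkkkku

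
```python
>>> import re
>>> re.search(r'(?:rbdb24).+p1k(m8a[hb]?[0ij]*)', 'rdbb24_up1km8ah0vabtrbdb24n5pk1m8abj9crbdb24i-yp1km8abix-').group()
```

'rbdb24n5pk1m8abj9crbdb24i-yp1km8abi'

The pattern matches the literal 'rbd', then the literal 'b24' (non-capturing group); then one or more of any character, then the literal 'p1k'; then the literal 'm8a', then optionally one of [hb], then zero or more of one of [0ij] (captured).
Unlike `match`, `search` isn't anchored — it looks for the pattern anywhere in the string.
The match spans [20:55] → 'rbdb24n5pk1m8abj9crbdb24i-yp1km8abi'.
Captured: group 1 = 'm8abi'.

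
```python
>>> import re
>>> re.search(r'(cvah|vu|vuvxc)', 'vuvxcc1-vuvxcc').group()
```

Branches in `(...|...)` are attempted left-to-right; the first branch that allows the whole pattern to succeed is taken.
The match spans [0:2] → 'vu'.

'vu'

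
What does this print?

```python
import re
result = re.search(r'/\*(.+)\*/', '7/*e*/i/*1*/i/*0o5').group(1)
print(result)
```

e*/i/*1

`search` walks the string left to right and returns the first match it finds.
The match spans [1:12] → '/*e*/i/*1*/'.
Captured: group 1 = 'e*/i/*1'.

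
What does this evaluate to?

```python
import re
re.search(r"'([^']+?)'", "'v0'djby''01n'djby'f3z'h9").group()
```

"'v0'"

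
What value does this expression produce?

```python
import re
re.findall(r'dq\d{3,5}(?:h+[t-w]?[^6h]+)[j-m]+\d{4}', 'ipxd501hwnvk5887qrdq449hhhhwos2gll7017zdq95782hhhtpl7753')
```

['dq449hhhhwos2gll7017', 'dq95782hhhtpl7753']

The pattern matches the literal 'dq', then 3 to 5 of a digit; then one or more of the literal 'h', then optionally a character in [t-w], then one or more of any character except [6h] (non-capturing group); then one or more of a character in [j-m], then exactly 4 of a digit.
With no groups in the pattern, `findall` gives back each whole match — 2 here.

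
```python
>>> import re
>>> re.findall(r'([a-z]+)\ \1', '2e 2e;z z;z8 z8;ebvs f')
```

`\1` has to match the exact text group 1 already captured.
Walking the string: at [6:9] match 'z z', group 1 = 'z'.
Because there's exactly one group, `findall` drops the full match and keeps group 1 from the one hit.

['z']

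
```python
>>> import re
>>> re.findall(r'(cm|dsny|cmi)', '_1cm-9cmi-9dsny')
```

Branches in `(...|...)` are attempted left-to-right; the first branch that allows the whole pattern to succeed is taken.
Walking the string: at [2:4] match 'cm', group 1 = 'cm'; at [6:8] match 'cm', group 1 = 'cm'; at [11:15] match 'dsny', group 1 = 'dsny'.
One capturing group, so `findall` returns just the captured substring from each match — 3 in all.

['cm', 'cm', 'dsny']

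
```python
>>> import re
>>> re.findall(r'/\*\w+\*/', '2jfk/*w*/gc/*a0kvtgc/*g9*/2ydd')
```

['/*w*/', '/*g9*/']

`findall` yields the raw match text (2 of them) because the pattern has no groups.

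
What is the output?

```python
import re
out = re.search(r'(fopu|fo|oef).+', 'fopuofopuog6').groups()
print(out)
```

Alternation isn't longest-match — the leftmost alternative that fits at this position is chosen.
Unlike `match`, `search` isn't anchored — it looks for the pattern anywhere in the string.
The match spans [0:12] → 'fopuofopuog6'.
Captured: group 1 = 'fopu'.

('fopu',)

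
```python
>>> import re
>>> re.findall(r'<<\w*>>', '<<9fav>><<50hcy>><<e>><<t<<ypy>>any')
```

['<<9fav>>', '<<50hcy>>', '<<e>>', '<<ypy>>']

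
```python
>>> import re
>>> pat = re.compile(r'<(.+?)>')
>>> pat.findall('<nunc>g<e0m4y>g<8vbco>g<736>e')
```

Scanning left to right: at [0:6] match '<nunc>', group 1 = 'nunc'; at [7:14] match '<e0m4y>', group 1 = 'e0m4y'; at [15:22] match '<8vbco>', group 1 = '8vbco'; at [23:28] match '<736>', group 1 = '736'.
One capturing group, so `findall` returns just the captured substring from each match — 4 in all.

['nunc', 'e0m4y', '8vbco', '736']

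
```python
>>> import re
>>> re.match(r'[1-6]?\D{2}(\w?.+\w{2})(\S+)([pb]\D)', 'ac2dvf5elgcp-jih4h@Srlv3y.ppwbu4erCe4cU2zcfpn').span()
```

(0, 45)

This matches optionally a character in [1-6], then exactly 2 of a non-digit; then optionally a word character, then one or more of any character, then exactly 2 of a word character (captured); then one or more of a non-whitespace character (captured); then one of [pb], then a non-digit (captured).
`re.match` won't scan ahead — the pattern has to work from the very first character.
The match spans [0:45] → 'ac2dvf5elgcp-jih4h@Srlv3y.ppwbu4erCe4cU2zcfpn'.
Captured: group 1 = '2dvf5elgcp-jih4h@Srlv3y.ppwbu4erCe4cU2zc', group 2 = 'f', group 3 = 'pn'.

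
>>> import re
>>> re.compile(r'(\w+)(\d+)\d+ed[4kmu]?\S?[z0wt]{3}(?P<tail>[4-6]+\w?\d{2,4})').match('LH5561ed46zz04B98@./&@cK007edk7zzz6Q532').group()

`re.match` only tries the pattern at the start of the string.
The match spans [0:17] → 'LH5561ed46zz04B98'.

'LH5561ed46zz04B98'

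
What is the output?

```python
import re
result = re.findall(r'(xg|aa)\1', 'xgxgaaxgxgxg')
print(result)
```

['xg', 'xg']

`\1` is not a pattern — it's the concrete string captured by group 1, re-applied verbatim.
Scanning left to right: at [0:4] match 'xgxg', group 1 = 'xg'; at [6:10] match 'xgxg', group 1 = 'xg'.
`findall` collects group 1 from each match (2 total).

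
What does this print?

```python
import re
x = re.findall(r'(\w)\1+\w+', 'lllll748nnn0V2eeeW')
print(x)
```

['l']

`\1` is not a pattern — it's the concrete string captured by group 1, re-applied verbatim.
`findall` collects group 1 from the one match (1 total).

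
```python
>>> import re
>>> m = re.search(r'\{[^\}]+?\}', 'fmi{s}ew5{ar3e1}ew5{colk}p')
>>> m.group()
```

The match spans [3:6] → '{s}'.

'{s}'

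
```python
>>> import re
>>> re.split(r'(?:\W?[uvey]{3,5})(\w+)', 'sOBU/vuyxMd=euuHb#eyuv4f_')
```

The pattern matches optionally a non-word character, then 3 to 5 of one of [uvey] (non-capturing group); then one or more of a word character (captured).
Matches to split on: at [4:11] → '/vuyxMd'; at [11:17] → '=euuHb'; at [17:25] → '#eyuv4f_'.
With a capturing group present, the delimiter's captured portion is kept in the result list.

['sOBU', 'xMd', '', 'Hb', '', '4f_', '']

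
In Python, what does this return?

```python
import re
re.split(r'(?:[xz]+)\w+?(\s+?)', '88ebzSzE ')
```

['88eb', ' ', '']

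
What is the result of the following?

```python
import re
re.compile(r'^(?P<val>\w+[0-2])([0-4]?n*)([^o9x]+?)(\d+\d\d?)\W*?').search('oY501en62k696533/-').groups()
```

Pattern: anchored at the start of the string; then one or more of a word character, then a character in [0-2] (captured as 'val'); then optionally a character in [0-4], then zero or more of a literal 'n' (captured); then one or more of any character except [o9x] (lazy) (captured); then one or more of a digit, then a digit, then optionally a digit (captured); then zero or more of a non-word character (lazy).
`re.search` scans for the first position where the pattern succeeds.
The match spans [0:16] → 'oY501en62k696533'.
Captured: group 1 = 'oY501en62', group 2 = '', group 3 = 'k', group 4 = '696533'.

('oY501en62', '', 'k', '696533')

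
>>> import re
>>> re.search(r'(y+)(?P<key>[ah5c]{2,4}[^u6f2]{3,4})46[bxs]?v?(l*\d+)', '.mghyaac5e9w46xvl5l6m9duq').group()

'yaac5e9w46xvl5'

The match spans [4:18] → 'yaac5e9w46xvl5'.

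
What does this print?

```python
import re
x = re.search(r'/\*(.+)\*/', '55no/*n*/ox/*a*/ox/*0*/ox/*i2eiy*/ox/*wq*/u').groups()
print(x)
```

('n*/ox/*a*/ox/*0*/ox/*i2eiy*/ox/*wq',)

`re.search` scans for the first position where the pattern succeeds.
The match spans [4:42] → '/*n*/ox/*a*/ox/*0*/ox/*i2eiy*/ox/*wq*/'.
Captured: group 1 = 'n*/ox/*a*/ox/*0*/ox/*i2eiy*/ox/*wq'.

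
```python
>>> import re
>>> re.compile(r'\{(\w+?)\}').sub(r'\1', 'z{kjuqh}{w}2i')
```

Matches: at [1:8] → '{kjuqh}'; at [8:11] → '{w}'.
Each match is replaced using the text its own group 1 captured.

'zkjuqhw2i'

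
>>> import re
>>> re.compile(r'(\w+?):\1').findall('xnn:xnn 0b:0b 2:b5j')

`\1` is not a pattern — it's the concrete string captured by group 1, re-applied verbatim.
One capturing group, so `findall` returns just the captured substring from each match — 2 in all.

['xnn', '0b']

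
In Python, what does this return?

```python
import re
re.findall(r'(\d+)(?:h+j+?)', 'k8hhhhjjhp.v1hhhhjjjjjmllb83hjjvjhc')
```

['8', '1', '83']

With a single group, `findall` returns only what that group captured — 3 items.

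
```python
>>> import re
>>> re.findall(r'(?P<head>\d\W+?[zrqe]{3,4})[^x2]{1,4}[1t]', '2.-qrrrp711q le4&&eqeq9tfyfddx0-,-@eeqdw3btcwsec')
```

['2.-qrrr', '4&&eqeq', '0-,-@eeq']

Pattern: a digit, then one or more of a non-word character (lazy), then 3 to 4 of one of [zrqe] (captured as 'head'); then 1 to 4 of any character except [x2], then one of [1t].
One capturing group, so `findall` returns just the captured substring from each match — 3 in all.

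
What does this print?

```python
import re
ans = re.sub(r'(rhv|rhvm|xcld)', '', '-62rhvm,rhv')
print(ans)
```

Alternation tries branches left to right and keeps the first one that lets the overall match succeed at that position.
`sub` substitutes '' at each match site.

-62m,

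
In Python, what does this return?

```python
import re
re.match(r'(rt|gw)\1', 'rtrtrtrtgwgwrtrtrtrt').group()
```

`match` is anchored at position 0; if the pattern doesn't fit there, it returns None.
The match spans [0:4] → 'rtrt'.

'rtrt'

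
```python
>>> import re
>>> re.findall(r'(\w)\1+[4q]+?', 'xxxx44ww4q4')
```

['x', 'w']

After group 1 captures some text, `\1` only succeeds where that same text appears again.
Walking the string: at [0:5] match 'xxxx4', group 1 = 'x'; at [6:9] match 'ww4', group 1 = 'w'.
Because there's exactly one group, `findall` drops the full match and keeps group 1 from each hit.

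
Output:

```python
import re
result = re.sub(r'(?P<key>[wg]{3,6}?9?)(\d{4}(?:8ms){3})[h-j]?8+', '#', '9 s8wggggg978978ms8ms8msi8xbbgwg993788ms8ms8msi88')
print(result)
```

Every occurrence is swapped for '#'.

9 s8#xbb#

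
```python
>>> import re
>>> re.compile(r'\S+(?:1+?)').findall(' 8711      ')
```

['8711']

Pattern: one or more of a non-whitespace character; then one or more of a literal '1' (lazy) (non-capturing group).
Matches: at [1:5] → '8711'.
No capturing groups, so `findall` returns the 1 full match string.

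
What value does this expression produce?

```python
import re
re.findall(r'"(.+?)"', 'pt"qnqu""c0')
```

['qnqu']

The `?` after the quantifier makes it lazy — it takes as little as possible before letting the rest of the pattern try.
With a single group, `findall` returns only what that group captured — 1 item.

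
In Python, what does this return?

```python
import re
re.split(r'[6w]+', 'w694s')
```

['', '94s']

Pattern: one or more of one of [6w].
Matches to split on: at [0:2] → 'w6'.
The string is cut at each match, leaving 2 pieces.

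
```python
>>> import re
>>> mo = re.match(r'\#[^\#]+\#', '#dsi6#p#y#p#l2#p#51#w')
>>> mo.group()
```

With `match`, the pattern is implicitly anchored at the beginning.
The match spans [0:6] → '#dsi6#'.

'#dsi6#'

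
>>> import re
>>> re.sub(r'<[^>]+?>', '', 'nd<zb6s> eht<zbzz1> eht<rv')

'nd eht eht<rv'

Matches: at [2:8] → '<zb6s>'; at [12:19] → '<zbzz1>'.
Each match is replaced by ''.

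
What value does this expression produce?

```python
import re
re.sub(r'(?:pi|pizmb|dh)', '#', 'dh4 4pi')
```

'#4 4#'

Every occurrence is swapped for '#'.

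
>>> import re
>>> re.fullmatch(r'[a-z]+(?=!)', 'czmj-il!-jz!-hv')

The lookaround is zero-width — it requires the adjacent text to match without consuming it, so the asserted text isn't part of the match.
`fullmatch` succeeds only if the pattern covers the string from start to end.
Here the pattern can't cover the whole string, so the call returns None.

None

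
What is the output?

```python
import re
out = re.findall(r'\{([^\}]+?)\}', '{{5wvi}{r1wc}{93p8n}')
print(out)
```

['{5wvi', 'r1wc', '93p8n']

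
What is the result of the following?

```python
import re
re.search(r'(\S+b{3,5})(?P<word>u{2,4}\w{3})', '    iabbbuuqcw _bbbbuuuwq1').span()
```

The match spans [4:14] → 'iabbbuuqcw'.

(4, 14)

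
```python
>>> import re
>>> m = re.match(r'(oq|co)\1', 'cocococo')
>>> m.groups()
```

A backreference is literal: `\1` must see the identical characters the first group matched.
`re.match` won't scan ahead — the pattern has to work from the very first character.
The match spans [0:4] → 'coco'.
Captured: group 1 = 'co'.

('co',)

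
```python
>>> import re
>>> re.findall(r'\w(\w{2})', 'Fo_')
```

The pattern matches a word character; then exactly 2 of a word character (captured).
Walking the string: at [0:3] match 'Fo_', group 1 = 'o_'.
One capturing group, so `findall` returns just the captured substring from the one match — 1 in all.

['o_']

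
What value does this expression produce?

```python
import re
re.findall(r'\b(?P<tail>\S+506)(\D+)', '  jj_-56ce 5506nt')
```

[('5506', 'nt')]

The pattern matches a word boundary (`\b`, zero-width); then one or more of a non-whitespace character, then the literal '506' (captured as 'tail'); then one or more of a non-digit (captured).
Scanning left to right: at [11:17] match '5506nt', groups = ('5506', 'nt').
`findall` packs the 2 group values into a tuple for every match.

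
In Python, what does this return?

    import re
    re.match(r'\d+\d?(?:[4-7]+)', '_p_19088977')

This matches one or more of a digit, then optionally a digit; then one or more of a character in [4-7] (non-capturing group).
With `match`, the pattern is implicitly anchored at the beginning.
Here the string doesn't start with a match, so the call returns None.

None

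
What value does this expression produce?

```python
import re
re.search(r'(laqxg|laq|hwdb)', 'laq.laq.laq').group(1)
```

'laq'

The match spans [0:3] → 'laq'.
Captured: group 1 = 'laq'.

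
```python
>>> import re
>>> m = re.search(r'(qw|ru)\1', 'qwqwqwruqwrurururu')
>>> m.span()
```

(0, 4)

A backreference is literal: `\1` must see the identical characters the first group matched.
`search` walks the string left to right and returns the first match it finds.
The match spans [0:4] → 'qwqw'.
Captured: group 1 = 'qw'.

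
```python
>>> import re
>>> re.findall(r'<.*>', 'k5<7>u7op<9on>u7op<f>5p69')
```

['<7>u7op<9on>u7op<f>']

Walking the string: at [2:21] → '<7>u7op<9on>u7op<f>'.
Since nothing is captured, `findall` lists the 1 matched substring directly.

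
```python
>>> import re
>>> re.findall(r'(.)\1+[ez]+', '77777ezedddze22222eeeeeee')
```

['7', 'd', '2']

`\1` is not a pattern — it's the concrete string captured by group 1, re-applied verbatim.
Scanning left to right: at [0:8] match '77777eze', group 1 = '7'; at [8:13] match 'dddze', group 1 = 'd'; at [13:25] match '22222eeeeeee', group 1 = '2'.
Because there's exactly one group, `findall` drops the full match and keeps group 1 from each hit.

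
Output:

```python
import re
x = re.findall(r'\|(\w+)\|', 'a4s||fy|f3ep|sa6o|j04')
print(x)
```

['fy', 'sa6o']

With a single group, `findall` returns only what that group captured — 2 items.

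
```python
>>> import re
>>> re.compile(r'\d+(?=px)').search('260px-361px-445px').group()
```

The `(?=…)`/`(?<=…)` assertion just peeks at neighbouring text; it doesn't advance the match position.
The match spans [0:3] → '260'.

'260'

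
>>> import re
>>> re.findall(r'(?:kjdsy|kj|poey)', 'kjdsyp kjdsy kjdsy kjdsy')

The regex engine tests alternatives in the order written; an earlier branch that matches wins even if a later one would match more.
Walking the string: at [0:5] → 'kjdsy'; at [7:12] → 'kjdsy'; at [13:18] → 'kjdsy'; at [19:24] → 'kjdsy'.
With no groups in the pattern, `findall` gives back each whole match — 4 here.

['kjdsy', 'kjdsy', 'kjdsy', 'kjdsy']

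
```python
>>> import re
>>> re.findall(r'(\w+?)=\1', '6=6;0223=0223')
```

['6', '0223']

A backreference is literal: `\1` must see the identical characters the first group matched.
One capturing group, so `findall` returns just the captured substring from each match — 2 in all.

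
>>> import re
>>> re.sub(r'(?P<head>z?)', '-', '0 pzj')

Every occurrence is swapped for '-'.

'-0- -p--j-'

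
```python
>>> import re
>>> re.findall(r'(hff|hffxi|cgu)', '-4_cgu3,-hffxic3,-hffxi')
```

`|` is ordered: at each position the engine commits to the first alternative that works.
Walking the string: at [3:6] match 'cgu', group 1 = 'cgu'; at [9:12] match 'hff', group 1 = 'hff'; at [18:21] match 'hff', group 1 = 'hff'.
Because there's exactly one group, `findall` drops the full match and keeps group 1 from each hit.

['cgu', 'hff', 'hff']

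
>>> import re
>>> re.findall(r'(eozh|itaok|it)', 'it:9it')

Matches: at [0:2] match 'it', group 1 = 'it'; at [4:6] match 'it', group 1 = 'it'.
Because there's exactly one group, `findall` drops the full match and keeps group 1 from each hit.

['it', 'it']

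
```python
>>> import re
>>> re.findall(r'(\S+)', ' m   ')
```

One capturing group, so `findall` returns just the captured substring from the one match — 1 in all.

['m']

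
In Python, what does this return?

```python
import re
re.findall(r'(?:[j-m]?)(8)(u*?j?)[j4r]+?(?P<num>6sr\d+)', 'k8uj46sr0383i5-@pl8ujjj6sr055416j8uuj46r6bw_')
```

[('8', 'uj', '6sr0383'), ('8', 'uj', '6sr055416')]

3 groups means each result is a tuple of 3 captured strings — 2 here.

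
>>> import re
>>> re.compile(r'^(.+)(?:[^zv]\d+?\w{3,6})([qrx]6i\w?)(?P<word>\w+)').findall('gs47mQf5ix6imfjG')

[('gs', 'x6im', 'fjG')]

The pattern matches anchored at the start of the string; then one or more of any character (captured); then any character except [zv], then one or more of a digit (lazy), then 3 to 6 of a word character (non-capturing group); then one of [qrx], then the literal '6i', then optionally a word character (captured); then one or more of a word character (captured as 'word').
Matches: at [0:16] match 'gs47mQf5ix6imfjG', groups = ('gs', 'x6im', 'fjG').
`findall` packs the 3 group values into a tuple for every match.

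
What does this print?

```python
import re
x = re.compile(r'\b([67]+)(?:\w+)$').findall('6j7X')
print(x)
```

With a single group, `findall` returns only what that group captured — 1 item.

['6']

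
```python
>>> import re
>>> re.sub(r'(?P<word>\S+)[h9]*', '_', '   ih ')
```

Each match is replaced by '_'.

'   _ '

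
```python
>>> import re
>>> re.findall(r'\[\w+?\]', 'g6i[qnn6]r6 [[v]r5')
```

Since nothing is captured, `findall` lists the 2 matched substrings directly.

['[qnn6]', '[v]']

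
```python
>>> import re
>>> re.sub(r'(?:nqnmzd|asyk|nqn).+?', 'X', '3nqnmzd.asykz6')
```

'3XX6'

`|` is ordered: at each position the engine commits to the first alternative that works.
Each match is replaced by 'X'.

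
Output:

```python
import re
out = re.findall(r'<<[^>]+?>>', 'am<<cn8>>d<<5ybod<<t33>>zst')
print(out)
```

['<<cn8>>', '<<5ybod<<t33>>']

With no groups in the pattern, `findall` gives back each whole match — 2 here.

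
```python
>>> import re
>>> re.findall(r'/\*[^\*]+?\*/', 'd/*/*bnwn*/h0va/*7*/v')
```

['/*bnwn*/', '/*7*/']

Scanning left to right: at [3:11] → '/*bnwn*/'; at [15:20] → '/*7*/'.
With no groups in the pattern, `findall` gives back each whole match — 2 here.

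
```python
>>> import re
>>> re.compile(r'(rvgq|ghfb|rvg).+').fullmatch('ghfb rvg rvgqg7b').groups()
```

('ghfb',)

`fullmatch` succeeds only if the pattern covers the string from start to end.
The match spans [0:16] → 'ghfb rvg rvgqg7b'.
Captured: group 1 = 'ghfb'.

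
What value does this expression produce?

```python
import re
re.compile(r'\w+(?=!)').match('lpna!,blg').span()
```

(0, 4)

`re.match` won't scan ahead — the pattern has to work from the very first character.
The match spans [0:4] → 'lpna'.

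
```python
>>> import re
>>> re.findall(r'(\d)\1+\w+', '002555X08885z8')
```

['0']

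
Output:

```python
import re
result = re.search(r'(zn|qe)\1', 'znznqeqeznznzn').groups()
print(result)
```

('zn',)

A backreference is literal: `\1` must see the identical characters the first group matched.
Unlike `match`, `search` isn't anchored — it looks for the pattern anywhere in the string.
The match spans [0:4] → 'znzn'.
Captured: group 1 = 'zn'.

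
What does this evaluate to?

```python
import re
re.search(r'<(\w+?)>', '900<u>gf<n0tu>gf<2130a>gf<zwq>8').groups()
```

('u',)

The match spans [3:6] → '<u>'.
Captured: group 1 = 'u'.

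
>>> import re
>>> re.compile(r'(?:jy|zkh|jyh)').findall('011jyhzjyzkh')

The regex engine tests alternatives in the order written; an earlier branch that matches wins even if a later one would match more.
`findall` yields the raw match text (3 of them) because the pattern has no groups.

['jy', 'jy', 'zkh']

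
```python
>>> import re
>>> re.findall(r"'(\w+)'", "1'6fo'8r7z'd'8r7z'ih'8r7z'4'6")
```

`findall` collects group 1 from each match (4 total).

['6fo', 'd', 'ih', '4']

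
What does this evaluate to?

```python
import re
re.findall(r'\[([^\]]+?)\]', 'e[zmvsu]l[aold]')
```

Matches: at [1:8] match '[zmvsu]', group 1 = 'zmvsu'; at [9:15] match '[aold]', group 1 = 'aold'.
Because there's exactly one group, `findall` drops the full match and keeps group 1 from each hit.

['zmvsu', 'aold']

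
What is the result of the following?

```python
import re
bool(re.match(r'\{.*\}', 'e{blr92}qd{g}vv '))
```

`match` is anchored at position 0; if the pattern doesn't fit there, it returns None.
Here position 0 doesn't satisfy it, so the call returns None, and `bool(None)` is False.

False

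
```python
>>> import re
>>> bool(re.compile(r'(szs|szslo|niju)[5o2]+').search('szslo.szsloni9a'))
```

`search` walks the string left to right and returns the first match it finds.
Here nothing in the string fits, so the call returns None, and `bool(None)` is False.

False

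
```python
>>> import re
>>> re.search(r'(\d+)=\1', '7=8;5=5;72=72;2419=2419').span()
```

(4, 7)

A backreference is literal: `\1` must see the identical characters the first group matched.
`re.search` scans for the first position where the pattern succeeds.
The match spans [4:7] → '5=5'.
Captured: group 1 = '5'.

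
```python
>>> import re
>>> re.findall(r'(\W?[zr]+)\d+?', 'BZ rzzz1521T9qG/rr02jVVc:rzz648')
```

Pattern: optionally a non-word character, then one or more of one of [zr] (captured); then one or more of a digit (lazy).
Matches: at [2:8] match ' rzzz1', group 1 = ' rzzz'; at [15:19] match '/rr0', group 1 = '/rr'; at [24:29] match ':rzz6', group 1 = ':rzz'.
Because there's exactly one group, `findall` drops the full match and keeps group 1 from each hit.

[' rzzz', '/rr', ':rzz']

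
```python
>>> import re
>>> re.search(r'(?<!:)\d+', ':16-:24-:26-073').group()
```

'6'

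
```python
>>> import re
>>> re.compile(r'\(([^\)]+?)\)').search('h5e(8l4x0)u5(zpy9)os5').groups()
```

The match spans [3:10] → '(8l4x0)'.
Captured: group 1 = '8l4x0'.

('8l4x0',)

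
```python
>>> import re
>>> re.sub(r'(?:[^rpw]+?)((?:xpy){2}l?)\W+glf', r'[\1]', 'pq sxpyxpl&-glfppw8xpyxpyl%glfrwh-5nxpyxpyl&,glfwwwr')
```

The pattern matches one or more of any character except [rpw] (lazy) (non-capturing group); then the literal 'xpy' repeated 2 times, then optionally a literal 'l' (captured); then one or more of a non-word character, then the literal 'glf'.
Matches: at [18:30] → '8xpyxpyl%glf'; at [32:48] → 'h-5nxpyxpyl&,glf'.
Each match is replaced using the text its own group 1 captured.

'pq sxpyxpl&-glfppw[xpyxpyl]rw[xpyxpyl]wwwr'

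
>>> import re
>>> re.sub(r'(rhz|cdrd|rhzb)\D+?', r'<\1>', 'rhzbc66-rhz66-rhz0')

'<rhz>c66-rhz66-rhz0'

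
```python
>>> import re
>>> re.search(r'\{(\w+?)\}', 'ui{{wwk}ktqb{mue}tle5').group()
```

'{wwk}'

Unlike `match`, `search` isn't anchored — it looks for the pattern anywhere in the string.
The match spans [3:8] → '{wwk}'.
Captured: group 1 = 'wwk'.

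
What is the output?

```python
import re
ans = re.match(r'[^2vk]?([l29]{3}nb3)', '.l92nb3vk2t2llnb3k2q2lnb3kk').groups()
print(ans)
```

('l92nb3',)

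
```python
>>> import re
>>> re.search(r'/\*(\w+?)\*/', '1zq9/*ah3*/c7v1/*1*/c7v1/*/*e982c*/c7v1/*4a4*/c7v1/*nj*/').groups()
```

`re.search` scans for the first position where the pattern succeeds.
The match spans [4:11] → '/*ah3*/'.
Captured: group 1 = 'ah3'.

('ah3',)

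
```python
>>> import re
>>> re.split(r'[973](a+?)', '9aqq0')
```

With a capturing group present, the delimiter's captured portion is kept in the result list.

['', 'a', 'qq0']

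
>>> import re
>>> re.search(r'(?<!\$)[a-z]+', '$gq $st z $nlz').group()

A negative assertion filters positions out without eating any characters.
`re.search` tries every starting position until one works.
The match spans [2:3] → 'q'.

'q'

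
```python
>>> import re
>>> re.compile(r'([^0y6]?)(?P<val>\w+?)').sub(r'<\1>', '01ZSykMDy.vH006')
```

With the lazy modifier that quantifier settles for the fewest repetitions that let the rest of the pattern succeed (the atoms after it are unaffected and can still be greedy).
Each match is replaced using the text its own group 1 captured.

'<><1><S><k><D><.><H><><>'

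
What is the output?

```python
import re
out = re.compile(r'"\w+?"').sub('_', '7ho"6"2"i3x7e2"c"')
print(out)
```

Matches: at [3:6] → '"6"'; at [7:15] → '"i3x7e2"'.
Each match is replaced by '_'.

7ho_2_c"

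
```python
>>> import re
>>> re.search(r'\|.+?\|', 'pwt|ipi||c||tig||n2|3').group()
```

'|ipi|'

A non-greedy quantifier consumes as few characters as it can — just enough that the remainder of the pattern still matches from where it stops; whatever follows it matches normally.
The match spans [3:8] → '|ipi|'.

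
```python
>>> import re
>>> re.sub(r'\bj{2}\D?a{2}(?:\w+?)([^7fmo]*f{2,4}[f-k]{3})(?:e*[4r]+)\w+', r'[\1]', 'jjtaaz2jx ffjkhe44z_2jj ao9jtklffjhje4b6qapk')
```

This matches a word boundary (`\b`, zero-width); then exactly 2 of the literal 'j', then optionally a non-digit, then exactly 2 of the literal 'a'; then one or more of a word character (lazy) (non-capturing group); then zero or more of any character except [7fmo], then 2 to 4 of the literal 'f', then exactly 3 of a character in [f-k] (captured); then zero or more of the literal 'e', then one or more of one of [4r] (non-capturing group); then one or more of a word character.
The `?` after the quantifier makes it lazy — it takes as little as possible before letting the rest of the pattern try.
Matches: at [0:23] → 'jjtaaz2jx ffjkhe44z_2jj'.
`\1` in the replacement pulls in group 1's text for each match.

'[2jx ffjkh] ao9jtklffjhje4b6qapk'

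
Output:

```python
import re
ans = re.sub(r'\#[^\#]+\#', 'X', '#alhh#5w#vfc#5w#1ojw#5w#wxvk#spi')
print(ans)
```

Matches: at [0:6] → '#alhh#'; at [8:13] → '#vfc#'; at [15:21] → '#1ojw#'; at [23:29] → '#wxvk#'.
`sub` substitutes 'X' at each match site.

X5wX5wX5wXspi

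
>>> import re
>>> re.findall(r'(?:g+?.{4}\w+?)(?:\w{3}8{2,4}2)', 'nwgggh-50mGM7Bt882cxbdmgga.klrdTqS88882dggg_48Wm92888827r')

This matches one or more of the literal 'g' (lazy), then exactly 4 of any character, then one or more of a word character (lazy) (non-capturing group); then exactly 3 of a word character, then 2 to 4 of the literal '8', then a literal '2' (non-capturing group).
With the lazy modifier that quantifier settles for the fewest repetitions that let the rest of the pattern succeed (the atoms after it are unaffected and can still be greedy).
Scanning left to right: at [2:18] → 'gggh-50mGM7Bt882'; at [23:39] → 'gga.klrdTqS88882'; at [40:55] → 'ggg_48Wm9288882'.
No capturing groups, so `findall` returns the 3 full match strings.

['gggh-50mGM7Bt882', 'gga.klrdTqS88882', 'ggg_48Wm9288882']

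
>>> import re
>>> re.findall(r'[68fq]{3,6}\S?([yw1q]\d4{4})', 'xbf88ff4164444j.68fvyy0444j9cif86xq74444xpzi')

Pattern: 3 to 6 of one of [68fq], then optionally a non-whitespace character; then one of [yw1q], then a digit, then exactly 4 of a literal '4' (captured).
With a single group, `findall` returns only what that group captured — 2 items.

['164444', 'q74444']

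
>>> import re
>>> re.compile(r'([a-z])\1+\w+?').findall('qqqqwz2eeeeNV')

`\1` has to match the exact text group 1 already captured.
With a single group, `findall` returns only what that group captured — 2 items.

['q', 'e']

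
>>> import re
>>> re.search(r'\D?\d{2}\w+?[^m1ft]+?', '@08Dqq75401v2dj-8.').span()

This matches optionally a non-digit, then exactly 2 of a digit, then one or more of a word character (lazy); then one or more of any character except [m1ft] (lazy).
`search` walks the string left to right and returns the first match it finds.
The match spans [0:5] → '@08Dq'.

(0, 5)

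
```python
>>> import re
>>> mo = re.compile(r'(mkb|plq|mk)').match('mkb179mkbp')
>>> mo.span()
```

(0, 3)

`re.match` won't scan ahead — the pattern has to work from the very first character.
The match spans [0:3] → 'mkb'.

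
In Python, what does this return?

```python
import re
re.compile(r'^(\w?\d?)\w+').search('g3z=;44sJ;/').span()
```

This matches anchored at the start of the string; then optionally a word character, then optionally a digit (captured); then one or more of a word character.
`re.search` scans for the first position where the pattern succeeds.
The match spans [0:3] → 'g3z'.
Captured: group 1 = 'g3'.

(0, 3)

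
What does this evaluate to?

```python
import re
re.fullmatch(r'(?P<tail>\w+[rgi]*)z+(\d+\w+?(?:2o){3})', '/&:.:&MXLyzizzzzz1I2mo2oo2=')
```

None

For `fullmatch`, every character of the input must be accounted for by the pattern.
Here the pattern can't cover the whole string, so the call returns None.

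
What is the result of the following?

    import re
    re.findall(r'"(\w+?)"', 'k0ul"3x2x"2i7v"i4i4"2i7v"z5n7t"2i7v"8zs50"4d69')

['3x2x', 'i4i4', 'z5n7t', '8zs50']

Scanning left to right: at [4:10] match '"3x2x"', group 1 = '3x2x'; at [14:20] match '"i4i4"', group 1 = 'i4i4'; at [24:31] match '"z5n7t"', group 1 = 'z5n7t'; at [35:42] match '"8zs50"', group 1 = '8zs50'.
`findall` collects group 1 from each match (4 total).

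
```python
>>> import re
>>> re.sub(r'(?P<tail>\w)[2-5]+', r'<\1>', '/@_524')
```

'/@<_>'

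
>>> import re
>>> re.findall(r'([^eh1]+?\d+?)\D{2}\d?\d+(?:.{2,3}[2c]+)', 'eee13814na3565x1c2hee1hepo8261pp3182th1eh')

['3814', 'po8261']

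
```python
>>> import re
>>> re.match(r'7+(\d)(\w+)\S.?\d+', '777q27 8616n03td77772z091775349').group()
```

'777q27 8616'

Pattern: one or more of a literal '7'; then a digit (captured); then one or more of a word character (captured); then a non-whitespace character, then optionally any character, then one or more of a digit.
`re.match` only tries the pattern at the start of the string.
The match spans [0:11] → '777q27 8616'.
Captured: group 1 = '7', group 2 = 'q2'.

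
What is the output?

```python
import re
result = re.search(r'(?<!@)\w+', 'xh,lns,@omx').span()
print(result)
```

(0, 2)

The negative lookaround is zero-width — it rules out positions where the adjacent text would match, without consuming anything.
`search` walks the string left to right and returns the first match it finds.
The match spans [0:2] → 'xh'.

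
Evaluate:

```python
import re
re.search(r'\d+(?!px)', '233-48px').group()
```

A negative assertion filters positions out without eating any characters.
The match spans [0:3] → '233'.

'233'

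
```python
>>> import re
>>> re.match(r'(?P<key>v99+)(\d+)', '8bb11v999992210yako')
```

None

`re.match` won't scan ahead — the pattern has to work from the very first character.
Here the pattern fails at index 0, so the call returns None.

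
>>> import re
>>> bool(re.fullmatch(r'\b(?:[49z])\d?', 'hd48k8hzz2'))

False

This matches a word boundary (`\b`, zero-width); then one of [49z] (non-capturing group); then optionally a digit.
`re.fullmatch` is like wrapping the pattern in `^…$` (in single-line mode).
Here there's no way to consume every character, so the call returns None, and `bool(None)` is False.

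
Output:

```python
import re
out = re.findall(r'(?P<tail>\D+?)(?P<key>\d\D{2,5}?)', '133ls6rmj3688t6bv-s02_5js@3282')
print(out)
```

Lazy quantifiers expand one character at a time until the remainder of the pattern can match.
`findall` packs the 2 group values into a tuple for every match.

[('ls', '6rm'), ('t', '6bv'), ('_', '5js')]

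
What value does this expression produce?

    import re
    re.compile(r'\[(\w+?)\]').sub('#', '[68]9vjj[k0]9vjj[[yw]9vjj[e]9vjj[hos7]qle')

'#9vjj#9vjj[#9vjj#9vjj#qle'

Matches: at [0:4] → '[68]'; at [8:12] → '[k0]'; at [17:21] → '[yw]'; at [25:28] → '[e]'; at [32:38] → '[hos7]'.
`sub` substitutes '#' at each match site.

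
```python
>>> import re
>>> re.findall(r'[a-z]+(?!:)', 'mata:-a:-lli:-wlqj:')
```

['mat', 'll', 'wlq']

`(?!…)`/`(?<!…)` only lets a position through if the neighbouring text does NOT match; no characters are consumed.
Walking the string: at [0:3] → 'mat'; at [9:11] → 'll'; at [14:17] → 'wlq'.
With no groups in the pattern, `findall` gives back each whole match — 3 here.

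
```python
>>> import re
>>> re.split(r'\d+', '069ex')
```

Pattern: one or more of a digit.
Matches to split on: at [0:3] → '069'.
Splitting on the pattern gives 2 pieces.

['', 'ex']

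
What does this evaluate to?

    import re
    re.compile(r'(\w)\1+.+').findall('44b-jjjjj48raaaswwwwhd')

['4']

`\1` has to match the exact text group 1 already captured.
With a single group, `findall` returns only what that group captured — 1 item.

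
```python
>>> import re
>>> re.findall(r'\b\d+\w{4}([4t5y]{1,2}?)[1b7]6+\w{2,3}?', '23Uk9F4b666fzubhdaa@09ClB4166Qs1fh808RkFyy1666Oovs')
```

`findall` collects group 1 from each match (2 total).

['4', '4']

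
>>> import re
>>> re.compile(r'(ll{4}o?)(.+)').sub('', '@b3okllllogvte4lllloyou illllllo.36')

'@b3okllllogvte4lllloyou i'

The pattern matches a literal 'l', then exactly 4 of a literal 'l', then optionally a literal 'o' (captured); then one or more of any character (captured).
`sub` substitutes '' at each match site.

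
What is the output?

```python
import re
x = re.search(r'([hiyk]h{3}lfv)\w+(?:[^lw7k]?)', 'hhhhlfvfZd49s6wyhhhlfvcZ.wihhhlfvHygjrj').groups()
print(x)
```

('hhhhlfv',)

Pattern: one of [hiyk], then exactly 3 of the literal 'h', then the literal 'lfv' (captured); then one or more of a word character; then optionally any character except [lw7k] (non-capturing group).
Unlike `match`, `search` isn't anchored — it looks for the pattern anywhere in the string.
The match spans [0:25] → 'hhhhlfvfZd49s6wyhhhlfvcZ.'.
Captured: group 1 = 'hhhhlfv'.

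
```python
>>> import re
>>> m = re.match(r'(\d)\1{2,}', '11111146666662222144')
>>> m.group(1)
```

'1'

A backreference is literal: `\1` must see the identical characters the first group matched.
`re.match` only tries the pattern at the start of the string.
The match spans [0:6] → '111111'.
Captured: group 1 = '1'.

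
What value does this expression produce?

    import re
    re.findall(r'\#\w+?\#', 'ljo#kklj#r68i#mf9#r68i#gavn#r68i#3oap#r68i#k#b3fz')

With no groups in the pattern, `findall` gives back each whole match — 5 here.

['#kklj#', '#mf9#', '#gavn#', '#3oap#', '#k#']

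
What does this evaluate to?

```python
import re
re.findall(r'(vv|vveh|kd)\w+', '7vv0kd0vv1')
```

Scanning left to right: at [1:10] match 'vv0kd0vv1', group 1 = 'vv'.
With a single group, `findall` returns only what that group captured — 1 item.

['vv']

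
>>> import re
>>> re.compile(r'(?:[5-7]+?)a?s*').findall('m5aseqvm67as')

['5as', '6', '7as']

A `+?`/`*?`/`{m,n}?` starts at its minimum and grows only as far as needed for what follows to match.
`findall` yields the raw match text (3 of them) because the pattern has no groups.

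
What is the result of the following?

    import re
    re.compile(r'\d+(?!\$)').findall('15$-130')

['1', '130']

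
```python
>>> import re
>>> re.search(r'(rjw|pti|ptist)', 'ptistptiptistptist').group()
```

`|` is ordered: at each position the engine commits to the first alternative that works.
The match spans [0:3] → 'pti'.

'pti'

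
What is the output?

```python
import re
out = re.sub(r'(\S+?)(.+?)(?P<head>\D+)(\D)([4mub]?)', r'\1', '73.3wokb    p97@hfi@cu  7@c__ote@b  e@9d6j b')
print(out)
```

7979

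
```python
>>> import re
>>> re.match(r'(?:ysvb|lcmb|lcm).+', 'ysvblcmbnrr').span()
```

(0, 11)

`match` is anchored at position 0; if the pattern doesn't fit there, it returns None.
The match spans [0:11] → 'ysvblcmbnrr'.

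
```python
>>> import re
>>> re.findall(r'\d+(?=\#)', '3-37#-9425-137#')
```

The positive lookaround only admits positions where the adjacent text matches; those characters stay outside the span.
Matches: at [2:4] → '37'; at [11:14] → '137'.
`findall` yields the raw match text (2 of them) because the pattern has no groups.

['37', '137']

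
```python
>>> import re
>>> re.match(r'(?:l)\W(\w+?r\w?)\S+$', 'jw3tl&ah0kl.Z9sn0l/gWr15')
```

Pattern: a literal 'l' (non-capturing group); then a non-word character; then one or more of a word character (lazy), then a literal 'r', then optionally a word character (captured); then one or more of a non-whitespace character; then anchored at the end.
`re.match` only tries the pattern at the start of the string.
Here the pattern fails at index 0, so the call returns None.

None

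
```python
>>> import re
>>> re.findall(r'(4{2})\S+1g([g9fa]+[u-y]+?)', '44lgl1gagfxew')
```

[('44', 'agfx')]

2 groups means the one result is a tuple of 2 captured strings — 1 here.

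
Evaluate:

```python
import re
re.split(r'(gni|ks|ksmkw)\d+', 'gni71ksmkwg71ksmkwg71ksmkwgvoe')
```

['', 'gni', 'ksmkwg71ksmkwg71ksmkwgvoe']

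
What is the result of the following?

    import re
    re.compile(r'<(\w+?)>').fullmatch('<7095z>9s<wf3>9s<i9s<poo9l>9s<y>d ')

None

`re.fullmatch` requires the pattern to consume the entire string.
Here the pattern can't cover the whole string, so the call returns None.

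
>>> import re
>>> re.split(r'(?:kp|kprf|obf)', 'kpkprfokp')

Alternation tries branches left to right and keeps the first one that lets the overall match succeed at that position.
Matches to split on: at [0:2] → 'kp'; at [2:4] → 'kp'; at [7:9] → 'kp'.
Each match becomes a cut point; 4 segments remain.

['', '', 'rfo', '']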